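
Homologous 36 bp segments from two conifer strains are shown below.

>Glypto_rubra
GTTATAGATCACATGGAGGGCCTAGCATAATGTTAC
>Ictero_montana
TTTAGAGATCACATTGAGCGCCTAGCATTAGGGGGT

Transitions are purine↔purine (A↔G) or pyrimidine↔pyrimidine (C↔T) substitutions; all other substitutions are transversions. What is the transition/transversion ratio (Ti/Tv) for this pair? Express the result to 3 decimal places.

Mismatches occur at site 1 (G↔T, transversion), site 5 (T↔G, transversion), site 15 (G↔T, transversion), site 19 (G↔C, transversion), site 29 (A↔T, transversion), site 31 (T↔G, transversion), site 33 (T↔G, transversion), site 34 (T↔G, transversion), site 35 (A↔G, transition), site 36 (C↔T, transition).
Of the 10 differences, 2 transitions and 8 transversions, so Ti/Tv = 2/8 = 0.250.

0.250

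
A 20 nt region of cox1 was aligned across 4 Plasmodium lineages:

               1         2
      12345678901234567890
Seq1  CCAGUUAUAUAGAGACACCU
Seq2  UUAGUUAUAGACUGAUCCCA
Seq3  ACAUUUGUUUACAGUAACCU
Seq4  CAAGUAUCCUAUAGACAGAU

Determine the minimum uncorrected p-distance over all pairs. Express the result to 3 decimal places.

Pairwise Hamming distances:
  Seq1 vs Seq2: 8
  Seq1 vs Seq3: 7
  Seq1 vs Seq4: 8
  Seq2 vs Seq3: 11
  Seq2 vs Seq4: 14
  Seq3 vs Seq4: 12
The smallest is 7 mismatches, between Seq1 and Seq3; p = 7/20 = 0.350.

0.350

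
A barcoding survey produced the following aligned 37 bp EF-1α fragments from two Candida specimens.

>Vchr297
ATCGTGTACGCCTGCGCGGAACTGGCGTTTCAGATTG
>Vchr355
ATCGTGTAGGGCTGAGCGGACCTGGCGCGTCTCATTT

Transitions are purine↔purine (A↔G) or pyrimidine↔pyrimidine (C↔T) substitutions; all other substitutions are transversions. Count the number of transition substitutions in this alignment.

Differing sites — 9:C/G (Tv); 11:C/G (Tv); 15:C/A (Tv); 21:A/C (Tv); 28:T/C (Ti); 29:T/G (Tv); 32:A/T (Tv); 33:G/C (Tv); 37:G/T (Tv).
Of the 9 differences, 1 transition and 8 transversions, so the answer is 1.

1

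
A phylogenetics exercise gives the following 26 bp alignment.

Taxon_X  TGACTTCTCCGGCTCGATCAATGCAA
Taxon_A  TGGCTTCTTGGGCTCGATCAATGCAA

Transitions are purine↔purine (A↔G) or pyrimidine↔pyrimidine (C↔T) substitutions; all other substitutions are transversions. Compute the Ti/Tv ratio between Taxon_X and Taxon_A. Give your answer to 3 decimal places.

The sequences differ at positions 3 (A/G, transition), 9 (C/T, transition), 10 (C/G, transversion).
Of the 3 differences, 2 transitions and 1 transversion, so Ti/Tv = 2/1 = 2.000.

2.000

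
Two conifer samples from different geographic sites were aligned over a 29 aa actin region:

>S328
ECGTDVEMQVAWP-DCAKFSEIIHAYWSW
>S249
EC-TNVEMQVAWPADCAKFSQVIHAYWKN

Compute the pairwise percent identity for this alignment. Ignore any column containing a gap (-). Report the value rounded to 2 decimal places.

Excluding the 2 gap columns leaves 27 comparable sites.
Mismatches occur at site 5 (D/N), site 21 (E/Q), site 22 (I/V), site 28 (S/K), site 29 (W/N).
22 of the 27 comparable sites match, so the percent identity is 22/27 × 100 = 81.48%.

81.48%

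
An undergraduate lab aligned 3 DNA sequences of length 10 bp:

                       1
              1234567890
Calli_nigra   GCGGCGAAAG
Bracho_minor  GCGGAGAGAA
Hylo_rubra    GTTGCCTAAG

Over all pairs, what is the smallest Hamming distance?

Pairwise Hamming distances:
  Calli_nigra vs Bracho_minor: 3
  Calli_nigra vs Hylo_rubra: 4
  Bracho_minor vs Hylo_rubra: 7
The smallest is 3, between Calli_nigra and Bracho_minor.

3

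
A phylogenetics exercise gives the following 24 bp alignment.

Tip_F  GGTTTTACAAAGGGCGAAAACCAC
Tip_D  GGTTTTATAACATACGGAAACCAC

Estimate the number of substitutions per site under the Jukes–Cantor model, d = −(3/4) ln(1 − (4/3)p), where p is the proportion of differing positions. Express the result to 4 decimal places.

The sequences differ at positions 8 (C/T), 11 (A/C), 12 (G/A), 13 (G/T), 14 (G/A), 17 (A/G).
p = 6/24 = 0.250000.
d = −0.75 · ln(1 − (4/3)·0.250000) = −0.75 · ln(0.666667) = −0.75 · (-0.405465) = 0.3041.

0.3041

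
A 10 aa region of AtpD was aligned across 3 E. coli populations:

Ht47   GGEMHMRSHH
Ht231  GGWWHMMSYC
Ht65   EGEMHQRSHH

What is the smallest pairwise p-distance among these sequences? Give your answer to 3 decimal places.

Pairwise Hamming distances:
  Ht47 vs Ht231: 5
  Ht47 vs Ht65: 2
  Ht231 vs Ht65: 7
The smallest is 2 mismatches, between Ht47 and Ht65; p = 2/10 = 0.200.

0.200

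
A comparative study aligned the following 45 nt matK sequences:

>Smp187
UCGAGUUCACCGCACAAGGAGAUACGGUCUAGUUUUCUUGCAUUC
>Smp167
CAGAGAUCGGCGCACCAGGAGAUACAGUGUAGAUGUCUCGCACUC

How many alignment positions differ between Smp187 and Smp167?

The sequences differ at positions 1 (U/C), 2 (C/A), 6 (U/A), 9 (A/G), 10 (C/G), 16 (A/C), 26 (G/A), 29 (C/G), 33 (U/A), 35 (U/G), 39 (U/C), 43 (U/C).
That gives 12 mismatches out of 45 aligned sites, so the Hamming distance is 12.

12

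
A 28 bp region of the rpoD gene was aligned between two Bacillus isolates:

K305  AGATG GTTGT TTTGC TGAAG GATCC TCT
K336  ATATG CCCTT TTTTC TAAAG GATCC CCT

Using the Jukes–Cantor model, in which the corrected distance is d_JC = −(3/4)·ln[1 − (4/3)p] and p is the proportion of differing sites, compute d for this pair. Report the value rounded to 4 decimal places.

Mismatches occur at site 2 (G↔T), site 6 (G↔C), site 7 (T↔C), site 8 (T↔C), site 9 (G↔T), site 14 (G↔T), site 17 (G↔A), site 26 (T↔C).
p = 8/28 = 0.285714.
d = −0.75 · ln(1 − (4/3)·0.285714) = −0.75 · ln(0.619048) = −0.75 · (-0.479572) = 0.3597.

0.3597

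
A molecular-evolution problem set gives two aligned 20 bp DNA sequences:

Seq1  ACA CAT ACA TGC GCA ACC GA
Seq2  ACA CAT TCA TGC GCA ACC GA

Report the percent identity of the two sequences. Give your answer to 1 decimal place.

Differing sites — 7:A/T.
19 of the 20 sites match, so the percent identity is 19/20 × 100 = 95.0%.

95.0%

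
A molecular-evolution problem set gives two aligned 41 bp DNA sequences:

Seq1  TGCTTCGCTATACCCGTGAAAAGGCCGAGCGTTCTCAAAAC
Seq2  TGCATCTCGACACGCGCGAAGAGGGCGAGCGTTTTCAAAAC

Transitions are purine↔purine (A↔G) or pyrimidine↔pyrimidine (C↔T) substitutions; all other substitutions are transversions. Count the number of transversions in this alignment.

5

The sequences differ at positions 4 (T/A, transversion), 7 (G/T, transversion), 9 (T/G, transversion), 11 (T/C, transition), 14 (C/G, transversion), 17 (T/C, transition), 21 (A/G, transition), 25 (C/G, transversion), 34 (C/T, transition).
Of the 9 differences, 4 transitions and 5 transversions, so the answer is 5.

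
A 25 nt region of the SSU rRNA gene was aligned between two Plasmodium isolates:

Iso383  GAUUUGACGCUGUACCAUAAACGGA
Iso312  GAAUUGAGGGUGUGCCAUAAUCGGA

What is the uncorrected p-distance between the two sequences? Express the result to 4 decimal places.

0.2000

Mismatches occur at site 3 (U→A), site 8 (C→G), site 10 (C→G), site 14 (A→G), site 21 (A→U).
There are 5 differences over 25 sites, so p = 5/25 = 0.2000.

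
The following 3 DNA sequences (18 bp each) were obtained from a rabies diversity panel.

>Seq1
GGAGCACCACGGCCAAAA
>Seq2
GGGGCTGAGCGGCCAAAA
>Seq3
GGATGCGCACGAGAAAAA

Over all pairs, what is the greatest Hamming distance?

Pairwise Hamming distances:
  Seq1 vs Seq2: 5
  Seq1 vs Seq3: 7
  Seq2 vs Seq3: 9
The largest is 9, between Seq2 and Seq3.

9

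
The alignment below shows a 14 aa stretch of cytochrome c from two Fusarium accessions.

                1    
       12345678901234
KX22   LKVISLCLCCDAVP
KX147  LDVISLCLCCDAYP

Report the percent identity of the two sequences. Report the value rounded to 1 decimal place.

Differing sites — 2:K/D; 13:V/Y.
12 of the 14 sites match, so the percent identity is 12/14 × 100 = 85.7%.

85.7%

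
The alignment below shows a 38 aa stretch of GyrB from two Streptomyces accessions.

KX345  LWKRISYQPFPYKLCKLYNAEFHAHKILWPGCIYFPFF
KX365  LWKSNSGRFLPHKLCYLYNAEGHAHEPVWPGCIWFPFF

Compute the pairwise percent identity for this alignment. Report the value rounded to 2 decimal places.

65.79%

Mismatches occur at site 4 (R→S), site 5 (I→N), site 7 (Y→G), site 8 (Q→R), site 9 (P→F), site 10 (F→L), site 12 (Y→H), site 16 (K→Y), site 22 (F→G), site 26 (K→E), site 27 (I→P), site 28 (L→V), site 34 (Y→W).
25 of the 38 sites match, so the percent identity is 25/38 × 100 = 65.79%.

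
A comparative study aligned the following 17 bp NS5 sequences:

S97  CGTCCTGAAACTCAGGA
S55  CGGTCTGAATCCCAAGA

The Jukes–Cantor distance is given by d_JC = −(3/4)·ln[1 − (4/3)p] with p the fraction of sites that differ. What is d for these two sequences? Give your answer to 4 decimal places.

The sequences differ at positions 3 (T/G), 4 (C/T), 10 (A/T), 12 (T/C), 15 (G/A).
p = 5/17 = 0.294118.
d = −0.75 · ln(1 − (4/3)·0.294118) = −0.75 · ln(0.607843) = −0.75 · (-0.497839) = 0.3734.

0.3734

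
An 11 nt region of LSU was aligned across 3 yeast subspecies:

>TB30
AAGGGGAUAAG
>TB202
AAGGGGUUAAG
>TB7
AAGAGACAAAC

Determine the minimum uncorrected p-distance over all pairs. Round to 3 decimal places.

0.091

Pairwise Hamming distances:
  TB30 vs TB202: 1
  TB30 vs TB7: 5
  TB202 vs TB7: 5
The smallest is 1 mismatch, between TB30 and TB202; p = 1/11 = 0.091.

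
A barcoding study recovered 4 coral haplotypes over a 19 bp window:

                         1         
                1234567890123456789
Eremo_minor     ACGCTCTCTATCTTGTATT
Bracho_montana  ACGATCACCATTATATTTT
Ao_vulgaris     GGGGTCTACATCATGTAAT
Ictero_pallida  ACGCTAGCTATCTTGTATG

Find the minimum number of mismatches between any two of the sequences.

Pairwise Hamming distances:
  Eremo_minor vs Bracho_montana: 7
  Eremo_minor vs Ao_vulgaris: 7
  Eremo_minor vs Ictero_pallida: 3
  Bracho_montana vs Ao_vulgaris: 9
  Bracho_montana vs Ictero_pallida: 9
  Ao_vulgaris vs Ictero_pallida: 10
The smallest is 3, between Eremo_minor and Ictero_pallida.

3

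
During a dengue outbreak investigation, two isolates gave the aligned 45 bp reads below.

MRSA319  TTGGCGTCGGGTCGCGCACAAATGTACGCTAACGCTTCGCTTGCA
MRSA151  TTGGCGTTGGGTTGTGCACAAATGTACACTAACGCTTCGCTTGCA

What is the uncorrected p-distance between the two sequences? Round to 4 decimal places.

Differing sites — 8:C/T; 13:C/T; 15:C/T; 28:G/A.
There are 4 differences over 45 sites, so p = 4/45 = 0.0889.

0.0889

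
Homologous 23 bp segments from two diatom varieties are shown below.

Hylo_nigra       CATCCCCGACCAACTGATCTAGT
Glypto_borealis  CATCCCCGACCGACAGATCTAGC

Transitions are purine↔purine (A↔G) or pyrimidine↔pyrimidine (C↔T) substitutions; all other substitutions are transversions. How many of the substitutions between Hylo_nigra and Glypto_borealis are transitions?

2

Mismatches occur at site 12 (A↔G, transition), site 15 (T↔A, transversion), site 23 (T↔C, transition).
Of the 3 differences, 2 transitions and 1 transversion, so the answer is 2.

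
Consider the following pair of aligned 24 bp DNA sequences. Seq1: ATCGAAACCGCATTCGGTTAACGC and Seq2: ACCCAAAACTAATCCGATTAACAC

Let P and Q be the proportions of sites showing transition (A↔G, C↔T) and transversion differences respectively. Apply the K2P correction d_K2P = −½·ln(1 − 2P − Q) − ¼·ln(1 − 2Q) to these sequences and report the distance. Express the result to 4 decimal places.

0.4479

The sequences differ at positions 2 (T/C, transition), 4 (G/C, transversion), 8 (C/A, transversion), 10 (G/T, transversion), 11 (C/A, transversion), 14 (T/C, transition), 17 (G/A, transition), 23 (G/A, transition).
Of the 8 differences, 4 transitions and 4 transversions over 24 sites: P = 4/24 = 0.166667, Q = 4/24 = 0.166667.
d = −0.5·ln(0.499999) − 0.25·ln(0.666666) = −0.5·(-0.693149) − 0.25·(-0.405466) = 0.4479.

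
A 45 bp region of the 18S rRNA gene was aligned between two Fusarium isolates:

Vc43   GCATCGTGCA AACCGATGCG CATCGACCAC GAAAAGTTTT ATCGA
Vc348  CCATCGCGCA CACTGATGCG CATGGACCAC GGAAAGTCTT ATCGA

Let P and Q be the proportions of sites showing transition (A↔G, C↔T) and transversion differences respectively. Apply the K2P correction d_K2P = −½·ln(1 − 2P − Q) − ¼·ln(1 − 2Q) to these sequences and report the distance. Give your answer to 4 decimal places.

The sequences differ at positions 1 (G/C, transversion), 7 (T/C, transition), 11 (A/C, transversion), 14 (C/T, transition), 24 (C/G, transversion), 32 (A/G, transition), 38 (T/C, transition).
Of the 7 differences, 4 transitions and 3 transversions over 45 sites: P = 4/45 = 0.088889, Q = 3/45 = 0.066667.
d = −0.5·ln(0.755555) − 0.25·ln(0.866666) = −0.5·(-0.280303) − 0.25·(-0.143102) = 0.1759.

0.1759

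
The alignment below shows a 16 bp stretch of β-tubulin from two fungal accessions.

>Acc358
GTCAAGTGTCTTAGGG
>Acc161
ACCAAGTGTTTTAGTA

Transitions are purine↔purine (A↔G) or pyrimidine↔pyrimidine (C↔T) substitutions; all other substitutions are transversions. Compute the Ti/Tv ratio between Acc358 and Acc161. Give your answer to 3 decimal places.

4.000

The sequences differ at positions 1 (G/A, transition), 2 (T/C, transition), 10 (C/T, transition), 15 (G/T, transversion), 16 (G/A, transition).
Of the 5 differences, 4 transitions and 1 transversion, so Ti/Tv = 4/1 = 4.000.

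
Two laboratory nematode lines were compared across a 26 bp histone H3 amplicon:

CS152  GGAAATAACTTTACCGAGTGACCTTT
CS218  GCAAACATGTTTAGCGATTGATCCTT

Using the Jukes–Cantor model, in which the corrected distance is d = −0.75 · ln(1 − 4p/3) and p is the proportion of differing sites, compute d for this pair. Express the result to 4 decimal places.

The sequences differ at positions 2 (G/C), 6 (T/C), 8 (A/T), 9 (C/G), 14 (C/G), 18 (G/T), 22 (C/T), 24 (T/C).
p = 8/26 = 0.307692.
d = −0.75 · ln(1 − (4/3)·0.307692) = −0.75 · ln(0.589744) = −0.75 · (-0.528067) = 0.3961.

0.3961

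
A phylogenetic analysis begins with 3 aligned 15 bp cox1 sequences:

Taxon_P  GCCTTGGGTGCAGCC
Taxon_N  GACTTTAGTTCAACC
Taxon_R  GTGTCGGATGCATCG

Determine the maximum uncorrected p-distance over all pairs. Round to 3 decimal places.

Pairwise Hamming distances:
  Taxon_P vs Taxon_N: 5
  Taxon_P vs Taxon_R: 6
  Taxon_N vs Taxon_R: 9
The largest is 9 mismatches, between Taxon_N and Taxon_R; p = 9/15 = 0.600.

0.600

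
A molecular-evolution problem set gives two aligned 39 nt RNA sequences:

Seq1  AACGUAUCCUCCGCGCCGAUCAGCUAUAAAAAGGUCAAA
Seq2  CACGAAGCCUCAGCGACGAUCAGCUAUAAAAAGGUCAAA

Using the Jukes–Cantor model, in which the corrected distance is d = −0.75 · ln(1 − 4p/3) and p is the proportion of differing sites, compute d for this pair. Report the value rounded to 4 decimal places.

0.1406

The sequences differ at positions 1 (A/C), 5 (U/A), 7 (U/G), 12 (C/A), 16 (C/A).
p = 5/39 = 0.128205.
d = −0.75 · ln(1 − (4/3)·0.128205) = −0.75 · ln(0.829060) = −0.75 · (-0.187463) = 0.1406.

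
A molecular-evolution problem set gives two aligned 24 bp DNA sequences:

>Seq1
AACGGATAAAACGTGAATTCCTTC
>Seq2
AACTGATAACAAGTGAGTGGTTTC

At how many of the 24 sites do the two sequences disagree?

7

The sequences differ at positions 4 (G/T), 10 (A/C), 12 (C/A), 17 (A/G), 19 (T/G), 20 (C/G), 21 (C/T).
That gives 7 mismatches out of 24 aligned sites, so the Hamming distance is 7.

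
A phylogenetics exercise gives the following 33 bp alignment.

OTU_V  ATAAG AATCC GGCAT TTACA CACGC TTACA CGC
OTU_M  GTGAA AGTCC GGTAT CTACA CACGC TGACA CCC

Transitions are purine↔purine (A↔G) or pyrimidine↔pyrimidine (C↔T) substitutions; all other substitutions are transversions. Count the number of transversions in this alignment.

Mismatches occur at site 1 (A/G, transition), site 3 (A/G, transition), site 5 (G/A, transition), site 7 (A/G, transition), site 13 (C/T, transition), site 16 (T/C, transition), site 27 (T/G, transversion), site 32 (G/C, transversion).
Of the 8 differences, 6 transitions and 2 transversions, so the answer is 2.

2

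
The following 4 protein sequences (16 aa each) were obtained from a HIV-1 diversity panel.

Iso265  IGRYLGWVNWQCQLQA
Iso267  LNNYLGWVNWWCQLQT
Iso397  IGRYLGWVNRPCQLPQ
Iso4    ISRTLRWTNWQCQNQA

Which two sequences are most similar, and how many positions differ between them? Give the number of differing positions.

4

Pairwise Hamming distances:
  Iso265 vs Iso267: 5
  Iso265 vs Iso397: 4
  Iso265 vs Iso4: 5
  Iso267 vs Iso397: 7
  Iso267 vs Iso4: 9
  Iso397 vs Iso4: 9
The smallest is 4, between Iso265 and Iso397.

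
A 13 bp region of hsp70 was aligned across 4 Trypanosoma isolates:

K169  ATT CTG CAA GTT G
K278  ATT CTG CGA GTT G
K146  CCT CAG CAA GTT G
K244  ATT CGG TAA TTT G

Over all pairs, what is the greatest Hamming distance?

Pairwise Hamming distances:
  K169 vs K278: 1
  K169 vs K146: 3
  K169 vs K244: 3
  K278 vs K146: 4
  K278 vs K244: 4
  K146 vs K244: 5
The largest is 5, between K146 and K244.

5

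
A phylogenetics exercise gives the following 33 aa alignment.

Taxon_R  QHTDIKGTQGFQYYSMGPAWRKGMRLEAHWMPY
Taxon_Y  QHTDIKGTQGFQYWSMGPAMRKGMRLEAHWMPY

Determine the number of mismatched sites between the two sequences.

2

The sequences differ at positions 14 (Y/W), 20 (W/M).
That gives 2 mismatches out of 33 aligned sites, so the Hamming distance is 2.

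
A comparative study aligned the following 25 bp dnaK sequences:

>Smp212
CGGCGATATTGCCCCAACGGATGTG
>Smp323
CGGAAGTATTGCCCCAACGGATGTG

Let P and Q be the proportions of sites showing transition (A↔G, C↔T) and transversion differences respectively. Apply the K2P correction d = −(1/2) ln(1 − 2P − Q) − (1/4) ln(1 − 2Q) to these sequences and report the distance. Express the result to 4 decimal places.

Mismatches occur at site 4 (C↔A, transversion), site 5 (G↔A, transition), site 6 (A↔G, transition).
Of the 3 differences, 2 transitions and 1 transversion over 25 sites: P = 2/25 = 0.080000, Q = 1/25 = 0.040000.
d = −0.5·ln(0.800000) − 0.25·ln(0.920000) = −0.5·(-0.223144) − 0.25·(-0.083382) = 0.1324.

0.1324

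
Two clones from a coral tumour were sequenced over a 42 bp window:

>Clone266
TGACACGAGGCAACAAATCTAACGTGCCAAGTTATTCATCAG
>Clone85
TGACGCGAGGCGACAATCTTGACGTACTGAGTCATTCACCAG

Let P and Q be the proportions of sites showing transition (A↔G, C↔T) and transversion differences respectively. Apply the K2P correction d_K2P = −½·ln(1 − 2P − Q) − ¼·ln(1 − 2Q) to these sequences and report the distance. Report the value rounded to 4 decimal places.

The sequences differ at positions 5 (A/G, transition), 12 (A/G, transition), 17 (A/T, transversion), 18 (T/C, transition), 19 (C/T, transition), 21 (A/G, transition), 26 (G/A, transition), 28 (C/T, transition), 29 (A/G, transition), 33 (T/C, transition), 39 (T/C, transition).
Of the 11 differences, 10 transitions and 1 transversion over 42 sites: P = 10/42 = 0.238095, Q = 1/42 = 0.023810.
d = −0.5·ln(0.500000) − 0.25·ln(0.952380) = −0.5·(-0.693147) − 0.25·(-0.048791) = 0.3588.

0.3588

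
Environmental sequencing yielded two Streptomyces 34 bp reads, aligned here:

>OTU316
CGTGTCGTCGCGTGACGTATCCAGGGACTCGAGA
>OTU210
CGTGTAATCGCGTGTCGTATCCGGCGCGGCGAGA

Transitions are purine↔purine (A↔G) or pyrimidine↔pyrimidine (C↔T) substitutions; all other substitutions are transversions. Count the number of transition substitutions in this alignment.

2

Differing sites — 6:C/A (Tv); 7:G/A (Ti); 15:A/T (Tv); 23:A/G (Ti); 25:G/C (Tv); 27:A/C (Tv); 28:C/G (Tv); 29:T/G (Tv).
Of the 8 differences, 2 transitions and 6 transversions, so the answer is 2.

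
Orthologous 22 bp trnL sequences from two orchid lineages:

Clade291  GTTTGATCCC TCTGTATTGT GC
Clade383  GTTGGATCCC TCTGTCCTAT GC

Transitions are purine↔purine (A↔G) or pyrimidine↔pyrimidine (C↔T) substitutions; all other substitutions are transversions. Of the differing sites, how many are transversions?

The sequences differ at positions 4 (T/G, transversion), 16 (A/C, transversion), 17 (T/C, transition), 19 (G/A, transition).
Of the 4 differences, 2 transitions and 2 transversions, so the answer is 2.

2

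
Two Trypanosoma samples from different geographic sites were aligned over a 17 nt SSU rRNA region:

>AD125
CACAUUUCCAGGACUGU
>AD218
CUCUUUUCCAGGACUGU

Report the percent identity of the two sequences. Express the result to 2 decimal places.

Mismatches occur at site 2 (A↔U), site 4 (A↔U).
15 of the 17 sites match, so the percent identity is 15/17 × 100 = 88.24%.

88.24%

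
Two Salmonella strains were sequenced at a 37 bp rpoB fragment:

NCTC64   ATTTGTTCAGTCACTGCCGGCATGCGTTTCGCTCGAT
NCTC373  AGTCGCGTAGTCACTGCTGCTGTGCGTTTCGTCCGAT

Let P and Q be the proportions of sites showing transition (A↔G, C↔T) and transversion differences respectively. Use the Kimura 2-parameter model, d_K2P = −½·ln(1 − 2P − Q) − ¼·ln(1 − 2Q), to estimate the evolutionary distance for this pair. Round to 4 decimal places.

0.4045

Mismatches occur at site 2 (T→G, transversion), site 4 (T→C, transition), site 6 (T→C, transition), site 7 (T→G, transversion), site 8 (C→T, transition), site 18 (C→T, transition), site 20 (G→C, transversion), site 21 (C→T, transition), site 22 (A→G, transition), site 32 (C→T, transition), site 33 (T→C, transition).
Of the 11 differences, 8 transitions and 3 transversions over 37 sites: P = 8/37 = 0.216216, Q = 3/37 = 0.081081.
d = −0.5·ln(0.486487) − 0.25·ln(0.837838) = −0.5·(-0.720545) − 0.25·(-0.176931) = 0.4045.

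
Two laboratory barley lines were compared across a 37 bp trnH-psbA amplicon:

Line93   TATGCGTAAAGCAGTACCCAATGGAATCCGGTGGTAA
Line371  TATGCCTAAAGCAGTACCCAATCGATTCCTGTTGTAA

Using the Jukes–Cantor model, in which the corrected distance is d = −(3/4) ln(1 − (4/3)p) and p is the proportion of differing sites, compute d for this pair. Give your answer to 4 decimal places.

The sequences differ at positions 6 (G/C), 23 (G/C), 26 (A/T), 30 (G/T), 33 (G/T).
p = 5/37 = 0.135135.
d = −0.75 · ln(1 − (4/3)·0.135135) = −0.75 · ln(0.819820) = −0.75 · (-0.198670) = 0.1490.

0.1490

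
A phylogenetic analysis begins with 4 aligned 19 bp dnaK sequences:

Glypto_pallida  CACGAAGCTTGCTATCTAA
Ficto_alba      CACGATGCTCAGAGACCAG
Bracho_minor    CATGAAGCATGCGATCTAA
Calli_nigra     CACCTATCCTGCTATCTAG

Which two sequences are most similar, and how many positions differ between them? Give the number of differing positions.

Pairwise Hamming distances:
  Glypto_pallida vs Ficto_alba: 9
  Glypto_pallida vs Bracho_minor: 3
  Glypto_pallida vs Calli_nigra: 5
  Ficto_alba vs Bracho_minor: 11
  Ficto_alba vs Calli_nigra: 12
  Bracho_minor vs Calli_nigra: 7
The smallest is 3, between Glypto_pallida and Bracho_minor.

3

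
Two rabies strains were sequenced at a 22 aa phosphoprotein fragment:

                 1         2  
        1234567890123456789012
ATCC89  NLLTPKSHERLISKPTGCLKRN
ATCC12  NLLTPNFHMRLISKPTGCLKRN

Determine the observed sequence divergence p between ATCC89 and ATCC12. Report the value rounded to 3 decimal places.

Mismatches occur at site 6 (K/N), site 7 (S/F), site 9 (E/M).
There are 3 differences over 22 sites, so p = 3/22 = 0.136.

0.136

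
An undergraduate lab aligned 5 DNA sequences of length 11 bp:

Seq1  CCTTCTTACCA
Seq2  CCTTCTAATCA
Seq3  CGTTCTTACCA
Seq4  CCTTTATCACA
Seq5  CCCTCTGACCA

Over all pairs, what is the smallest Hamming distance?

Pairwise Hamming distances:
  Seq1 vs Seq2: 2
  Seq1 vs Seq3: 1
  Seq1 vs Seq4: 4
  Seq1 vs Seq5: 2
  Seq2 vs Seq3: 3
  Seq2 vs Seq4: 5
  Seq2 vs Seq5: 3
  Seq3 vs Seq4: 5
  Seq3 vs Seq5: 3
  Seq4 vs Seq5: 6
The smallest is 1, between Seq1 and Seq3.

1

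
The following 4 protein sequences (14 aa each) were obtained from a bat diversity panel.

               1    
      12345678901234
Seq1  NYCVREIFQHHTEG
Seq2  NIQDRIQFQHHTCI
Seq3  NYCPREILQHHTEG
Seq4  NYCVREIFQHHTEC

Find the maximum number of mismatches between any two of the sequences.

Pairwise Hamming distances:
  Seq1 vs Seq2: 7
  Seq1 vs Seq3: 2
  Seq1 vs Seq4: 1
  Seq2 vs Seq3: 8
  Seq2 vs Seq4: 7
  Seq3 vs Seq4: 3
The largest is 8, between Seq2 and Seq3.

8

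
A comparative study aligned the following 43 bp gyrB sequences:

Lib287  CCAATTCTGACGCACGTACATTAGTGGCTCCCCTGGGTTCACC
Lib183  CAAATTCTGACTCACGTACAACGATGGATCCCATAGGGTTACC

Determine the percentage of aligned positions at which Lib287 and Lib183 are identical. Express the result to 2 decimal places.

Differing sites — 2:C/A; 12:G/T; 21:T/A; 22:T/C; 23:A/G; 24:G/A; 28:C/A; 33:C/A; 35:G/A; 38:T/G; 40:C/T.
32 of the 43 sites match, so the percent identity is 32/43 × 100 = 74.42%.

74.42%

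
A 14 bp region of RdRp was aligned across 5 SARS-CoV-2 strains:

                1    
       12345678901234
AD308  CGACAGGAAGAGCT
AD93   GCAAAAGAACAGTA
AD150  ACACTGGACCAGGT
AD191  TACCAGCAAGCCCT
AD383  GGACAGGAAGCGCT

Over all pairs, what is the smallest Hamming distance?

Pairwise Hamming distances:
  AD308 vs AD93: 7
  AD308 vs AD150: 6
  AD308 vs AD191: 6
  AD308 vs AD383: 2
  AD93 vs AD150: 7
  AD93 vs AD191: 11
  AD93 vs AD383: 7
  AD150 vs AD191: 10
  AD150 vs AD383: 7
  AD191 vs AD383: 5
The smallest is 2, between AD308 and AD383.

2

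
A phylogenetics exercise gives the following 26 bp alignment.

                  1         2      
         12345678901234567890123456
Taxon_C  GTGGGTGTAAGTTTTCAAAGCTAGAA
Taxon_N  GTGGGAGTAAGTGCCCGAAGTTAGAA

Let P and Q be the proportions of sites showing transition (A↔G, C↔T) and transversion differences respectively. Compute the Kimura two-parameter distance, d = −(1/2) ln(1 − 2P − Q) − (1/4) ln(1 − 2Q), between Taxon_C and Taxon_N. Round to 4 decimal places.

Differing sites — 6:T/A (Tv); 13:T/G (Tv); 14:T/C (Ti); 15:T/C (Ti); 17:A/G (Ti); 21:C/T (Ti).
Of the 6 differences, 4 transitions and 2 transversions over 26 sites: P = 4/26 = 0.153846, Q = 2/26 = 0.076923.
d = −0.5·ln(0.615385) − 0.25·ln(0.846154) = −0.5·(-0.485507) − 0.25·(-0.167054) = 0.2845.

0.2845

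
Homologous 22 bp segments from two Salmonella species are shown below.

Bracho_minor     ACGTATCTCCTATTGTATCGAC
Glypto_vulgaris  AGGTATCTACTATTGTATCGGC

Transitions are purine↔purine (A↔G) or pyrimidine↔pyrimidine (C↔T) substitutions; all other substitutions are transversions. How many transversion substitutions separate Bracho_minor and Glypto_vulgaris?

2

The sequences differ at positions 2 (C/G, transversion), 9 (C/A, transversion), 21 (A/G, transition).
Of the 3 differences, 1 transition and 2 transversions, so the answer is 2.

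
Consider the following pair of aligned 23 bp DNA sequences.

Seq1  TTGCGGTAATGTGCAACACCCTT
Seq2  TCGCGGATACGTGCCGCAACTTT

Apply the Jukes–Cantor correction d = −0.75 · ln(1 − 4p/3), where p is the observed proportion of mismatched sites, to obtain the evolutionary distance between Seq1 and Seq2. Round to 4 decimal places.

Differing sites — 2:T/C; 7:T/A; 8:A/T; 10:T/C; 15:A/C; 16:A/G; 19:C/A; 21:C/T.
p = 8/23 = 0.347826.
d = −0.75 · ln(1 − (4/3)·0.347826) = −0.75 · ln(0.536232) = −0.75 · (-0.623188) = 0.4674.

0.4674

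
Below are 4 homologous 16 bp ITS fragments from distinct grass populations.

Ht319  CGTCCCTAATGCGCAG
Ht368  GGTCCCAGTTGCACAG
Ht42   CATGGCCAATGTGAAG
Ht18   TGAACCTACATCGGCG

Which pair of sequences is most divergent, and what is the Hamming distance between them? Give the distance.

12

Pairwise Hamming distances:
  Ht319 vs Ht368: 5
  Ht319 vs Ht42: 6
  Ht319 vs Ht18: 8
  Ht368 vs Ht42: 10
  Ht368 vs Ht18: 11
  Ht42 vs Ht18: 12
The largest is 12, between Ht42 and Ht18.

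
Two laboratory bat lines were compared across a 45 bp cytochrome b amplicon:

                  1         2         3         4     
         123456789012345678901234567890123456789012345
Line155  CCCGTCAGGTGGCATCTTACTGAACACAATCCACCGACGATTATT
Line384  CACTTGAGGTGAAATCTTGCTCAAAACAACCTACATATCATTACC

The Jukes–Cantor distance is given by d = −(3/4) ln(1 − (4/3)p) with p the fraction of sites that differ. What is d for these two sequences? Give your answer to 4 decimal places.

0.4819

Differing sites — 2:C/A; 4:G/T; 6:C/G; 12:G/A; 13:C/A; 19:A/G; 22:G/C; 25:C/A; 30:T/C; 32:C/T; 35:C/A; 36:G/T; 38:C/T; 39:G/C; 44:T/C; 45:T/C.
p = 16/45 = 0.355556.
d = −0.75 · ln(1 − (4/3)·0.355556) = −0.75 · ln(0.525925) = −0.75 · (-0.642597) = 0.4819.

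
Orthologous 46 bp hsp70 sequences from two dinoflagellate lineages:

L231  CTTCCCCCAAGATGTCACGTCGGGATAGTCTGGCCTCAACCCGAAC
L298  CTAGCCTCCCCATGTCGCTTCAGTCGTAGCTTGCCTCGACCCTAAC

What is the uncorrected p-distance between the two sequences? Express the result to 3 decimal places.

Differing sites — 3:T/A; 4:C/G; 7:C/T; 9:A/C; 10:A/C; 11:G/C; 17:A/G; 19:G/T; 22:G/A; 24:G/T; 25:A/C; 26:T/G; 27:A/T; 28:G/A; 29:T/G; 32:G/T; 38:A/G; 43:G/T.
There are 18 differences over 46 sites, so p = 18/46 = 0.391.

0.391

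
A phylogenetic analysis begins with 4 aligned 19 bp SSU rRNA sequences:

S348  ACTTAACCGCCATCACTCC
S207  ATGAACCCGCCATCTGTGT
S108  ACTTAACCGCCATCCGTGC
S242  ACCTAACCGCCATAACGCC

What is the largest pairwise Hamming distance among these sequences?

10

Pairwise Hamming distances:
  S348 vs S207: 8
  S348 vs S108: 3
  S348 vs S242: 3
  S207 vs S108: 6
  S207 vs S242: 10
  S108 vs S242: 6
The largest is 10, between S207 and S242.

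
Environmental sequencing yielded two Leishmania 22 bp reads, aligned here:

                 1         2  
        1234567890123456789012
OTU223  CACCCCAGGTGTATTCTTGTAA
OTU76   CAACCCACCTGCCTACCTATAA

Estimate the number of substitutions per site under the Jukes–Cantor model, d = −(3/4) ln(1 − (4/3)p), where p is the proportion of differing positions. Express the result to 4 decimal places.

0.4975

The sequences differ at positions 3 (C/A), 8 (G/C), 9 (G/C), 12 (T/C), 13 (A/C), 15 (T/A), 17 (T/C), 19 (G/A).
p = 8/22 = 0.363636.
d = −0.75 · ln(1 − (4/3)·0.363636) = −0.75 · ln(0.515152) = −0.75 · (-0.663293) = 0.4975.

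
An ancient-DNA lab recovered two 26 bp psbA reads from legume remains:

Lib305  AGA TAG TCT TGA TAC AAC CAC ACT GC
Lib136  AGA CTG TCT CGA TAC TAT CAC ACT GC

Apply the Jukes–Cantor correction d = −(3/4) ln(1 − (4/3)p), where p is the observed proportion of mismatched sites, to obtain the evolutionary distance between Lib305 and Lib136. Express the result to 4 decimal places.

0.2222

Differing sites — 4:T/C; 5:A/T; 10:T/C; 16:A/T; 18:C/T.
p = 5/26 = 0.192308.
d = −0.75 · ln(1 − (4/3)·0.192308) = −0.75 · ln(0.743589) = −0.75 · (-0.296267) = 0.2222.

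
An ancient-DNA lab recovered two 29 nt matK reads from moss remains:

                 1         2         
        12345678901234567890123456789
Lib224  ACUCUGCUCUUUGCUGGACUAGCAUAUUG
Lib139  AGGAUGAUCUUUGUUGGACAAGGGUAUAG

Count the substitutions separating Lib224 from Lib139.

9

The sequences differ at positions 2 (C/G), 3 (U/G), 4 (C/A), 7 (C/A), 14 (C/U), 20 (U/A), 23 (C/G), 24 (A/G), 28 (U/A).
That gives 9 mismatches out of 29 aligned sites, so the Hamming distance is 9.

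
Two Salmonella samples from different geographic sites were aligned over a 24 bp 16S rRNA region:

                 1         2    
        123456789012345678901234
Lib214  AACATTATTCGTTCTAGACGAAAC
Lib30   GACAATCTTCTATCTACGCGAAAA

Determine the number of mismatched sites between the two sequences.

8

Mismatches occur at site 1 (A/G), site 5 (T/A), site 7 (A/C), site 11 (G/T), site 12 (T/A), site 17 (G/C), site 18 (A/G), site 24 (C/A).
That gives 8 mismatches out of 24 aligned sites, so the Hamming distance is 8.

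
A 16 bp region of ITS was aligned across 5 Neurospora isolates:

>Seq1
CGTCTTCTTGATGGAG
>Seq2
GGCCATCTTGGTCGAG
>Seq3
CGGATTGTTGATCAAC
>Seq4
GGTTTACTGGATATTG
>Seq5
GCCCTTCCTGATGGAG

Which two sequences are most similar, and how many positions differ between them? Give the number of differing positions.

Pairwise Hamming distances:
  Seq1 vs Seq2: 5
  Seq1 vs Seq3: 6
  Seq1 vs Seq4: 7
  Seq1 vs Seq5: 4
  Seq2 vs Seq3: 8
  Seq2 vs Seq4: 9
  Seq2 vs Seq5: 5
  Seq3 vs Seq4: 10
  Seq3 vs Seq5: 9
  Seq4 vs Seq5: 9
The smallest is 4, between Seq1 and Seq5.

4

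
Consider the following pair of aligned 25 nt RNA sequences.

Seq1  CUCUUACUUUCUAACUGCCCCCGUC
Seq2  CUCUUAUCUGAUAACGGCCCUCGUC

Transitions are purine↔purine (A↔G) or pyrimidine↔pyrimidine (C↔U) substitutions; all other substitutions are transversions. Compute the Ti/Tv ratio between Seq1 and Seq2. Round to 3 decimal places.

1.000

Mismatches occur at site 7 (C/U, transition), site 8 (U/C, transition), site 10 (U/G, transversion), site 11 (C/A, transversion), site 16 (U/G, transversion), site 21 (C/U, transition).
Of the 6 differences, 3 transitions and 3 transversions, so Ti/Tv = 3/3 = 1.000.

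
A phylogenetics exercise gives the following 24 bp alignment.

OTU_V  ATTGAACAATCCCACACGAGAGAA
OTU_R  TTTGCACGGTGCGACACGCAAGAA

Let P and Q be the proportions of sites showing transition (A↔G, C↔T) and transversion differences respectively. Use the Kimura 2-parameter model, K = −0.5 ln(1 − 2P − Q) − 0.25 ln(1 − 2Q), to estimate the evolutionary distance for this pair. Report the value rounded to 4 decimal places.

0.4413

Differing sites — 1:A/T (Tv); 5:A/C (Tv); 8:A/G (Ti); 9:A/G (Ti); 11:C/G (Tv); 13:C/G (Tv); 19:A/C (Tv); 20:G/A (Ti).
Of the 8 differences, 3 transitions and 5 transversions over 24 sites: P = 3/24 = 0.125000, Q = 5/24 = 0.208333.
d = −0.5·ln(0.541667) − 0.25·ln(0.583334) = −0.5·(-0.613104) − 0.25·(-0.538995) = 0.4413.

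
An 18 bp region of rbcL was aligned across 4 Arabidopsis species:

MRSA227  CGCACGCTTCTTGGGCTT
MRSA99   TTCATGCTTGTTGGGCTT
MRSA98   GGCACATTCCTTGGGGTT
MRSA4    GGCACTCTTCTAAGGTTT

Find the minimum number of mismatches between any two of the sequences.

Pairwise Hamming distances:
  MRSA227 vs MRSA99: 4
  MRSA227 vs MRSA98: 5
  MRSA227 vs MRSA4: 5
  MRSA99 vs MRSA98: 8
  MRSA99 vs MRSA4: 8
  MRSA98 vs MRSA4: 6
The smallest is 4, between MRSA227 and MRSA99.

4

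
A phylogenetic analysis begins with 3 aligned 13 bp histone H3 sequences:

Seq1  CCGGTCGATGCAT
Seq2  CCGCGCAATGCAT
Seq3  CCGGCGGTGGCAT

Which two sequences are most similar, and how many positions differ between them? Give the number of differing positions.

Pairwise Hamming distances:
  Seq1 vs Seq2: 3
  Seq1 vs Seq3: 4
  Seq2 vs Seq3: 6
The smallest is 3, between Seq1 and Seq2.

3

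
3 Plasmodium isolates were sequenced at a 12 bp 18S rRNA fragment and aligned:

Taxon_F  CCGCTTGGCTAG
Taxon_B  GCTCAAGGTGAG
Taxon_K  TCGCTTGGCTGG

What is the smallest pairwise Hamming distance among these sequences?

Pairwise Hamming distances:
  Taxon_F vs Taxon_B: 6
  Taxon_F vs Taxon_K: 2
  Taxon_B vs Taxon_K: 7
The smallest is 2, between Taxon_F and Taxon_K.

2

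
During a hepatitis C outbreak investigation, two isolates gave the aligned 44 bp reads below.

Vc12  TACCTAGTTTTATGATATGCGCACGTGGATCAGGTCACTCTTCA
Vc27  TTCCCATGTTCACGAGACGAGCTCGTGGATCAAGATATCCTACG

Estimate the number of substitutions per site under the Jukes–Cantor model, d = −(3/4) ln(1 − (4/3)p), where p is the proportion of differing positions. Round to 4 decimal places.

The sequences differ at positions 2 (A/T), 5 (T/C), 7 (G/T), 8 (T/G), 11 (T/C), 13 (T/C), 16 (T/G), 18 (T/C), 20 (C/A), 23 (A/T), 33 (G/A), 35 (T/A), 36 (C/T), 38 (C/T), 39 (T/C), 42 (T/A), 44 (A/G).
p = 17/44 = 0.386364.
d = −0.75 · ln(1 − (4/3)·0.386364) = −0.75 · ln(0.484848) = −0.75 · (-0.723920) = 0.5429.

0.5429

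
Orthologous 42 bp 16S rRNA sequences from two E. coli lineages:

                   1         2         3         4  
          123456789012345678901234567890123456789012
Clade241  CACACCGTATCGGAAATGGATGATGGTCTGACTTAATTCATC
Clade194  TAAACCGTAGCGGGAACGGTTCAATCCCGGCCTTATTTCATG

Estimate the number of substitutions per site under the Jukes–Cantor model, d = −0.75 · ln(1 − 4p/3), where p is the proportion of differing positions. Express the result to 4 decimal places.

0.4850

The sequences differ at positions 1 (C/T), 3 (C/A), 10 (T/G), 14 (A/G), 17 (T/C), 20 (A/T), 22 (G/C), 24 (T/A), 25 (G/T), 26 (G/C), 27 (T/C), 29 (T/G), 31 (A/C), 36 (A/T), 42 (C/G).
p = 15/42 = 0.357143.
d = −0.75 · ln(1 − (4/3)·0.357143) = −0.75 · ln(0.523809) = −0.75 · (-0.646628) = 0.4850.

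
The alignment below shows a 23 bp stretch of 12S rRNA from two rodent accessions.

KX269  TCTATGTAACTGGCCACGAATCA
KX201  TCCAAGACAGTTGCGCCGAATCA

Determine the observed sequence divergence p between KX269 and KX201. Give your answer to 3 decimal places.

Mismatches occur at site 3 (T→C), site 5 (T→A), site 7 (T→A), site 8 (A→C), site 10 (C→G), site 12 (G→T), site 15 (C→G), site 16 (A→C).
There are 8 differences over 23 sites, so p = 8/23 = 0.348.

0.348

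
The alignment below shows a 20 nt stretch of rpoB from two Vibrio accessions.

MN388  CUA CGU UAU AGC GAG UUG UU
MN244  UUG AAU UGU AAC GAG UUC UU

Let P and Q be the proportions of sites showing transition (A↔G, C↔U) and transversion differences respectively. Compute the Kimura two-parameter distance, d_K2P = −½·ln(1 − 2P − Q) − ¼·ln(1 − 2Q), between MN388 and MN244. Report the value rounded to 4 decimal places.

Mismatches occur at site 1 (C→U, transition), site 3 (A→G, transition), site 4 (C→A, transversion), site 5 (G→A, transition), site 8 (A→G, transition), site 11 (G→A, transition), site 18 (G→C, transversion).
Of the 7 differences, 5 transitions and 2 transversions over 20 sites: P = 5/20 = 0.250000, Q = 2/20 = 0.100000.
d = −0.5·ln(0.400000) − 0.25·ln(0.800000) = −0.5·(-0.916291) − 0.25·(-0.223144) = 0.5139.

0.5139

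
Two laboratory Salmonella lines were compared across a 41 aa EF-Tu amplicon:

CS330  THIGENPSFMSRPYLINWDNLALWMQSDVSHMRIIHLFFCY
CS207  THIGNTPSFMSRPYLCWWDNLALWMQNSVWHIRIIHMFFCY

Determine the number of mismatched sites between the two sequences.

The sequences differ at positions 5 (E/N), 6 (N/T), 16 (I/C), 17 (N/W), 27 (S/N), 28 (D/S), 30 (S/W), 32 (M/I), 37 (L/M).
That gives 9 mismatches out of 41 aligned sites, so the Hamming distance is 9.

9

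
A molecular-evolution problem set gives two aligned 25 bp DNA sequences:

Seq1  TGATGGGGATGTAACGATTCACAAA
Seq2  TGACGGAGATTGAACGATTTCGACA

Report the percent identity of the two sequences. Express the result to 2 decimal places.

The sequences differ at positions 4 (T/C), 7 (G/A), 11 (G/T), 12 (T/G), 20 (C/T), 21 (A/C), 22 (C/G), 24 (A/C).
17 of the 25 sites match, so the percent identity is 17/25 × 100 = 68.00%.

68.00%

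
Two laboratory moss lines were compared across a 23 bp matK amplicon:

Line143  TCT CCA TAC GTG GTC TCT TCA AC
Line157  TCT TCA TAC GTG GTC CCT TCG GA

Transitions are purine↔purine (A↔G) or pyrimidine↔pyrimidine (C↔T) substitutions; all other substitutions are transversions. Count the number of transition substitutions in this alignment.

Mismatches occur at site 4 (C→T, transition), site 16 (T→C, transition), site 21 (A→G, transition), site 22 (A→G, transition), site 23 (C→A, transversion).
Of the 5 differences, 4 transitions and 1 transversion, so the answer is 4.

4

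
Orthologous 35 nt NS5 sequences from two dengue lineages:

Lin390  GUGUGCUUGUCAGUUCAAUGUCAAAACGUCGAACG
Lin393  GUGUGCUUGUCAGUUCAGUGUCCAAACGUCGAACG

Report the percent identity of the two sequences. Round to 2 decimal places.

94.29%

Differing sites — 18:A/G; 23:A/C.
33 of the 35 sites match, so the percent identity is 33/35 × 100 = 94.29%.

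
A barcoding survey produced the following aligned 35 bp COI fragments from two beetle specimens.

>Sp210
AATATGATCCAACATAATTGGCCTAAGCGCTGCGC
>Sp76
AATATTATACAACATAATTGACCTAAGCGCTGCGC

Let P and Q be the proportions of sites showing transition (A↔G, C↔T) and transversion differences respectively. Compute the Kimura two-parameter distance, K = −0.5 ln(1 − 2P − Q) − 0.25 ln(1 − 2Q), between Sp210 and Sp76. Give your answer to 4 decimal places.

Differing sites — 6:G/T (Tv); 9:C/A (Tv); 21:G/A (Ti).
Of the 3 differences, 1 transition and 2 transversions over 35 sites: P = 1/35 = 0.028571, Q = 2/35 = 0.057143.
d = −0.5·ln(0.885715) − 0.25·ln(0.885714) = −0.5·(-0.121360) − 0.25·(-0.121361) = 0.0910.

0.0910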